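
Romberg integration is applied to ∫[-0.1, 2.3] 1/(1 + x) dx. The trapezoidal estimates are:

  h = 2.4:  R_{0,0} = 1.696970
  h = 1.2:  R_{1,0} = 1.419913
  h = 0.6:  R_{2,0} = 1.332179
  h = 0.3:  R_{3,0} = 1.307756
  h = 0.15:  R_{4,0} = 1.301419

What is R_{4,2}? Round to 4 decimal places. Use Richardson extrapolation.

Richardson extrapolation on the trapezoidal column (denominator 4−1=3):
R_{3,1} = (4·1.307756 − 1.332179) / 3 = 1.299615
R_{4,1} = 1.301419 + (1.301419 − 1.307756)/3 = 1.299307
R_{4,2} = 1.299307 + (1.299307 − 1.299615)/15 = 1.299286

1.2993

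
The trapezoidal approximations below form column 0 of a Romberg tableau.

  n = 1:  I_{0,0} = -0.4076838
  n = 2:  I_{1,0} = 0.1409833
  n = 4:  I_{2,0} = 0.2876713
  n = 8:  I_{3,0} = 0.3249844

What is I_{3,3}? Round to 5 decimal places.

0.33748

Richardson extrapolation on the trapezoidal column (denominator 4−1=3):
I_{1,1} = 0.1409833 + (0.1409833 − (-0.4076838))/3 = 0.3238723
I_{2,1} = 0.2876713 + (0.2876713 − 0.1409833)/3 = 0.3365673
I_{3,1} = (4·0.3249844 − 0.2876713) / 3 = 0.3374221
I_{2,2} = (16·0.3365673 − 0.3238723) / 15 = 0.3374136
I_{3,2} = (16·0.3374221 − 0.3365673) / 15 = 0.3374791
I_{3,3} = (64·0.3374791 − 0.3374136) / 63 = 0.3374801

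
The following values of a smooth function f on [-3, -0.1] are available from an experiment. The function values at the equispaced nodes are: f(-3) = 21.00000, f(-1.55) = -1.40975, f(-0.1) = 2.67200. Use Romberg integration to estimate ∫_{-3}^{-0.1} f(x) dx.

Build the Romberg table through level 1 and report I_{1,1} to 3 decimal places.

I_{0,0} (trapezoid, 1 panel, h=2.9000): 34.32440
I_{1,0} (trapezoid, 2 panels, h=1.4500): 15.11806
I_{1,1} = 15.11806 + (15.11806 − 34.32440)/3 = 8.71595

8.716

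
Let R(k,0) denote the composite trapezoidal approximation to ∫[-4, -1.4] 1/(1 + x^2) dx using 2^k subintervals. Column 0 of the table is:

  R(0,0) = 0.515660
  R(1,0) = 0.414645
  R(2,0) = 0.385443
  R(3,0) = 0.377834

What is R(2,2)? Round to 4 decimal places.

0.3754

R(1,1) = 0.414645 + (0.414645 − 0.515660)/3 = 0.380973
R(2,1) = 0.385443 + (0.385443 − 0.414645)/3 = 0.375709
R(2,2) = (16·0.375709 − 0.380973) / 15 = 0.375358
(Column j=1 coincides with Simpson's rule on the same nodes.)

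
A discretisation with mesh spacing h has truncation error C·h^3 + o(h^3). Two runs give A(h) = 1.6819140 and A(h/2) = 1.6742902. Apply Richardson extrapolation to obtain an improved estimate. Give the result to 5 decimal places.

1.67320

The leading error scales as h^3; refining by a factor of 2 reduces it by 2^3 = 8.
Extrapolated value = (8·A(h/2) − A(h)) / (8 − 1)
= (8·1.6742902 − 1.6819140) / 7
= 11.7124076 / 7 = 1.6732011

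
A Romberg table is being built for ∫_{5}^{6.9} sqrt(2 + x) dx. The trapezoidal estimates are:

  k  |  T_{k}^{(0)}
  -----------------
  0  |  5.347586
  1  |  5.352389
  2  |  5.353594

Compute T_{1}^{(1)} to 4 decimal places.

T_{1}^{(1)} = (4·5.352389 − 5.347586) / 3 = 5.353990

5.3540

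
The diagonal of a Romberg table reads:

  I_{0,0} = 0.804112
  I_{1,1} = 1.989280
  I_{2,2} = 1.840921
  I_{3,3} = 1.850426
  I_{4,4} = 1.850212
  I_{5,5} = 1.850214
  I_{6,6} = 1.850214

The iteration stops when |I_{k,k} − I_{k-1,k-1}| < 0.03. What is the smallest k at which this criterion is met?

|I_{1,1} − I_{0,0}| = 1.185168 ≥ 0.03
|I_{2,2} − I_{1,1}| = 0.148359 ≥ 0.03
|I_{3,3} − I_{2,2}| = 0.009505 < 0.03

k = 3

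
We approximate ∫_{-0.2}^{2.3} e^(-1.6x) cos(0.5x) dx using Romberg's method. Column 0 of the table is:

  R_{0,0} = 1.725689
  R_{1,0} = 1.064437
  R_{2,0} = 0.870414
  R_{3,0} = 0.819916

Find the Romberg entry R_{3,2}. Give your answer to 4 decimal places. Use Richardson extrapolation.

0.8029

Richardson extrapolation on the trapezoidal column (denominator 4−1=3):
R_{2,1} = 0.870414 + (0.870414 − 1.064437)/3 = 0.805740
R_{3,1} = 0.819916 + (0.819916 − 0.870414)/3 = 0.803083
R_{3,2} = (16·0.803083 − 0.805740) / 15 = 0.802906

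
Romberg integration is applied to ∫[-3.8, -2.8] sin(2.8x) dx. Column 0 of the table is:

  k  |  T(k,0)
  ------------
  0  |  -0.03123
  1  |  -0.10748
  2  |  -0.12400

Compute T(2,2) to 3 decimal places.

T(1,1) = -0.10748 + (-0.10748 − (-0.03123))/3 = -0.13290
T(2,1) = -0.12400 + (-0.12400 − (-0.10748))/3 = -0.12951
T(2,2) = (16·(-0.12951) − (-0.13290)) / 15 = -0.12928

-0.129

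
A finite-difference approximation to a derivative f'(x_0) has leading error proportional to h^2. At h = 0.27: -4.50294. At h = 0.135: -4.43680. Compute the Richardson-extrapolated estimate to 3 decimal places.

The leading error scales as h^2; refining by a factor of 2 reduces it by 2^2 = 4.
Extrapolated value = (4·A(h/2) − A(h)) / (4 − 1)
= (4·(-4.43680) − (-4.50294)) / 3
= -13.24426 / 3 = -4.41475

-4.415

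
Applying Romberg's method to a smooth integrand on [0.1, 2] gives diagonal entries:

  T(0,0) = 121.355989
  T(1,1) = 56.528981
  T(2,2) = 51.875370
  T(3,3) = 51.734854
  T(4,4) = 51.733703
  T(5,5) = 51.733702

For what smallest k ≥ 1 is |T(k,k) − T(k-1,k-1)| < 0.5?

|T(1,1) − T(0,0)| = 64.827008 ≥ 0.5
|T(2,2) − T(1,1)| = 4.653611 ≥ 0.5
|T(3,3) − T(2,2)| = 0.140516 < 0.5

k = 3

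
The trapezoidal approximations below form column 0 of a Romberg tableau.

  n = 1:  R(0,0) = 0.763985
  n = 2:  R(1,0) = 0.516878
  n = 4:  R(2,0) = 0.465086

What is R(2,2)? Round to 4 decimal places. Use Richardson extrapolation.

0.4487

Richardson extrapolation on the trapezoidal column (denominator 4−1=3):
R(1,1) = 0.516878 + (0.516878 − 0.763985)/3 = 0.434509
R(2,1) = (4·0.465086 − 0.516878) / 3 = 0.447822
R(2,2) = (16·0.447822 − 0.434509) / 15 = 0.448710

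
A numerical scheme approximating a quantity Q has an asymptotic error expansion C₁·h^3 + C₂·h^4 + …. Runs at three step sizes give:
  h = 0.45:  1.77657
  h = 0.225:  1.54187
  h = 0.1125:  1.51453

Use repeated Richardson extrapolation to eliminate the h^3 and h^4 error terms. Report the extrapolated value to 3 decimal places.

1.511

First eliminate the h^3 term (factor 2^3 = 8):
  B₁ = (8·1.54187 − 1.77657)/7 = 1.50834
  B₂ = (8·1.51453 − 1.54187)/7 = 1.51062
Then eliminate the h^4 term (factor 2^4 = 16):
  (16·1.51062 − 1.50834)/15 = 1.51077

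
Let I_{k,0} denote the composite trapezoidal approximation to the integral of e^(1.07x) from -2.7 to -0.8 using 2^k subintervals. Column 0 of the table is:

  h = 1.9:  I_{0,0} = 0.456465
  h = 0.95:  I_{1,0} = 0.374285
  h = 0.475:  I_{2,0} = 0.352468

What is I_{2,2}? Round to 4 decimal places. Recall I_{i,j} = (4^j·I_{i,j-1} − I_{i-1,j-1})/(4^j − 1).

0.3451

Richardson extrapolation on the trapezoidal column (denominator 4−1=3):
I_{1,1} = 0.374285 + (0.374285 − 0.456465)/3 = 0.346892
I_{2,1} = 0.352468 + (0.352468 − 0.374285)/3 = 0.345196
I_{2,2} = (16·0.345196 − 0.346892) / 15 = 0.345083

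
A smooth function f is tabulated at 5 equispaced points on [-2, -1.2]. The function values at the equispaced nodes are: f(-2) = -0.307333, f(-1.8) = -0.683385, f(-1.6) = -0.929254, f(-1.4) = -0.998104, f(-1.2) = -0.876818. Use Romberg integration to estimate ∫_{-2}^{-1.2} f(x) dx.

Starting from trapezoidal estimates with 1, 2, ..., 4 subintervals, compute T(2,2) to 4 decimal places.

-0.6511

T(0,0) (trapezoid, 1 panel, h=0.8000): -0.473660
T(1,0) (trapezoid, 2 panels, h=0.4000): -0.608532
T(2,0) (trapezoid, 4 panels, h=0.2000): -0.640564
T(1,1) = -0.608532 + (-0.608532 − (-0.473660))/3 = -0.653489
T(2,1) = -0.640564 + (-0.640564 − (-0.608532))/3 = -0.651241
T(2,2) = -0.651241 + (-0.651241 − (-0.653489))/15 = -0.651091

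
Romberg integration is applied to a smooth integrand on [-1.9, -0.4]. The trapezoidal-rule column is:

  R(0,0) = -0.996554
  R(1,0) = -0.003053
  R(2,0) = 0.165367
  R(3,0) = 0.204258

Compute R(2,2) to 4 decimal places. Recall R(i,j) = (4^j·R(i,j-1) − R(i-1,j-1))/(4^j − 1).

0.2144

Richardson extrapolation on the trapezoidal column (denominator 4−1=3):
R(1,1) = -0.003053 + (-0.003053 − (-0.996554))/3 = 0.328114
R(2,1) = (4·0.165367 − (-0.003053)) / 3 = 0.221507
R(2,2) = (16·0.221507 − 0.328114) / 15 = 0.214400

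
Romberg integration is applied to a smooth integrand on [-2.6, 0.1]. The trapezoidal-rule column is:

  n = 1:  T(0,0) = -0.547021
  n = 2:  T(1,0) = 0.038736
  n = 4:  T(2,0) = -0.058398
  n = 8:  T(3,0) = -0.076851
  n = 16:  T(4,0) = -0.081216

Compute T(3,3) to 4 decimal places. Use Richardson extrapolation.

-0.0820

Richardson extrapolation on the trapezoidal column (denominator 4−1=3):
T(1,1) = (4·0.038736 − (-0.547021)) / 3 = 0.233988
T(2,1) = (4·(-0.058398) − 0.038736) / 3 = -0.090776
T(3,1) = (4·(-0.076851) − (-0.058398)) / 3 = -0.083002
T(2,2) = (16·(-0.090776) − 0.233988) / 15 = -0.112427
T(3,2) = (16·(-0.083002) − (-0.090776)) / 15 = -0.082484
T(3,3) = -0.082484 + (-0.082484 − (-0.112427))/63 = -0.082009
(Column j=1 coincides with Simpson's rule on the same nodes.)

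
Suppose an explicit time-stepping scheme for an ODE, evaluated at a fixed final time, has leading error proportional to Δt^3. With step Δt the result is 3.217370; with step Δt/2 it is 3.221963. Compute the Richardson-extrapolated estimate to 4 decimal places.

Extrapolated value = (8·A(Δt/2) − A(Δt)) / (8 − 1)
= (8·3.221963 − 3.217370) / 7
= 22.558334 / 7 = 3.222619

3.2226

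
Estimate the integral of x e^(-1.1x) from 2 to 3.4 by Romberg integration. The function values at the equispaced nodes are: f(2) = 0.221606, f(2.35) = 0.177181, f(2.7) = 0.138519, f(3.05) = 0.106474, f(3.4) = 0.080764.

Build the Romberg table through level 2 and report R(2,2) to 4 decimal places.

R(0,0) (trapezoid, 1 panel, h=1.4000): 0.211659
R(1,0) (trapezoid, 2 panels, h=0.7000): 0.202793
R(2,0) (trapezoid, 4 panels, h=0.3500): 0.200676
R(1,1) = 0.202793 + (0.202793 − 0.211659)/3 = 0.199838
R(2,1) = 0.200676 + (0.200676 − 0.202793)/3 = 0.199970
R(2,2) = 0.199970 + (0.199970 − 0.199838)/15 = 0.199979

0.2000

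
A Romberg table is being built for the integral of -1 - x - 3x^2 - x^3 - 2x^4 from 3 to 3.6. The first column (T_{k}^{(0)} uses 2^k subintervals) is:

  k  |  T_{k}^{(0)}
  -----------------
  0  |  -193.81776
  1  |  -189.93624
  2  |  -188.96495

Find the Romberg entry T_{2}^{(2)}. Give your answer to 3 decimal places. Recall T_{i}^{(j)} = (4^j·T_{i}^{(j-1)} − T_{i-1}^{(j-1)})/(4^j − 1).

T_{1}^{(1)} = -189.93624 + (-189.93624 − (-193.81776))/3 = -188.64240
T_{2}^{(1)} = (4·(-188.96495) − (-189.93624)) / 3 = -188.64119
T_{2}^{(2)} = (16·(-188.64119) − (-188.64240)) / 15 = -188.64111

-188.641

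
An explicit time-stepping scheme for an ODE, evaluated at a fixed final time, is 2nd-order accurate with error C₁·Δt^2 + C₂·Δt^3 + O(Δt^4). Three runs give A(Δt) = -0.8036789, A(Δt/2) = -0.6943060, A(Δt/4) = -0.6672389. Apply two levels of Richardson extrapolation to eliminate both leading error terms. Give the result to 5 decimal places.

First eliminate the Δt^2 term (factor 2^2 = 4):
  B₁ = (4·(-0.6943060) − (-0.8036789))/3 = -0.6578484
  B₂ = (4·(-0.6672389) − (-0.6943060))/3 = -0.6582165
Then eliminate the Δt^3 term (factor 2^3 = 8):
  (8·(-0.6582165) − (-0.6578484))/7 = -0.6582691

-0.65827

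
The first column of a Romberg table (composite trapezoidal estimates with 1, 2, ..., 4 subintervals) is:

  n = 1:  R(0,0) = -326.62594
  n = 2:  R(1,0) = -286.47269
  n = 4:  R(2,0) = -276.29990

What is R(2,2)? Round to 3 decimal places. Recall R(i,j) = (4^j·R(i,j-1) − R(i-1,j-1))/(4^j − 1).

Richardson extrapolation on the trapezoidal column (denominator 4−1=3):
R(1,1) = (4·(-286.47269) − (-326.62594)) / 3 = -273.08827
R(2,1) = (4·(-276.29990) − (-286.47269)) / 3 = -272.90897
R(2,2) = (16·(-272.90897) − (-273.08827)) / 15 = -272.89702

-272.897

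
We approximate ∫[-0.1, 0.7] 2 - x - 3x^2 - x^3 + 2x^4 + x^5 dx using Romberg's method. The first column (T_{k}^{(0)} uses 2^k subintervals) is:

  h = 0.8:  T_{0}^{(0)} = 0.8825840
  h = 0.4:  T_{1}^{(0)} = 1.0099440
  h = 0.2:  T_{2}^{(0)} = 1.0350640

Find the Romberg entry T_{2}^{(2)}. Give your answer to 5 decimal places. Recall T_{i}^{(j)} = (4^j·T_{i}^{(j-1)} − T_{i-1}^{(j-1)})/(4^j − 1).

Richardson extrapolation on the trapezoidal column (denominator 4−1=3):
T_{1}^{(1)} = (4·1.0099440 − 0.8825840) / 3 = 1.0523973
T_{2}^{(1)} = (4·1.0350640 − 1.0099440) / 3 = 1.0434373
T_{2}^{(2)} = (16·1.0434373 − 1.0523973) / 15 = 1.0428400

1.04284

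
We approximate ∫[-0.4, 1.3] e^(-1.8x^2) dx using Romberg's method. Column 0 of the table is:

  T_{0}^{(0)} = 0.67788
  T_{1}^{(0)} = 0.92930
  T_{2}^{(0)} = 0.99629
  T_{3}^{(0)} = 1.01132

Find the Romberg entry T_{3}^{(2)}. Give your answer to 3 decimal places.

1.016

Richardson extrapolation on the trapezoidal column (denominator 4−1=3):
T_{2}^{(1)} = 0.99629 + (0.99629 − 0.92930)/3 = 1.01862
T_{3}^{(1)} = 1.01132 + (1.01132 − 0.99629)/3 = 1.01633
T_{3}^{(2)} = 1.01633 + (1.01633 − 1.01862)/15 = 1.01618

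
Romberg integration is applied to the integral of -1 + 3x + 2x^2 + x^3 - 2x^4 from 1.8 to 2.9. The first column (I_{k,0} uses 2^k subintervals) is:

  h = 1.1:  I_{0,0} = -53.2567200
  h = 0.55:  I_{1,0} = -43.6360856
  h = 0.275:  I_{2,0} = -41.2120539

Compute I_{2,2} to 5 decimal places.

-40.40237

Richardson extrapolation on the trapezoidal column (denominator 4−1=3):
I_{1,1} = -43.6360856 + (-43.6360856 − (-53.2567200))/3 = -40.4292075
I_{2,1} = (4·(-41.2120539) − (-43.6360856)) / 3 = -40.4040433
I_{2,2} = -40.4040433 + (-40.4040433 − (-40.4292075))/15 = -40.4023657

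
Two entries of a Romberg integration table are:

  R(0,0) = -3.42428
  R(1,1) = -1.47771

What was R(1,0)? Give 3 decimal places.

From R(1,1) = (4·R(1,0) − R(0,0))/3, solve for R(1,0):
4·R(1,0) = 3·(-1.47771) + (-3.42428) = -7.85741
R(1,0) = -1.96435

-1.964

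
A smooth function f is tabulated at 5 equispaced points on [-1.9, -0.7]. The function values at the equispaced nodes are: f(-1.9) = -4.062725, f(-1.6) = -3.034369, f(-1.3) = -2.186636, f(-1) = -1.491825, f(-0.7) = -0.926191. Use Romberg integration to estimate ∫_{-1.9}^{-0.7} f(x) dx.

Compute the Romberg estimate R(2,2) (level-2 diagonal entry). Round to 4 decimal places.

R(0,0) (trapezoid, 1 panel, h=1.2000): -2.993350
R(1,0) (trapezoid, 2 panels, h=0.6000): -2.808656
R(2,0) (trapezoid, 4 panels, h=0.3000): -2.762186
R(1,1) = -2.808656 + (-2.808656 − (-2.993350))/3 = -2.747091
R(2,1) = -2.762186 + (-2.762186 − (-2.808656))/3 = -2.746696
R(2,2) = -2.746696 + (-2.746696 − (-2.747091))/15 = -2.746670

-2.7467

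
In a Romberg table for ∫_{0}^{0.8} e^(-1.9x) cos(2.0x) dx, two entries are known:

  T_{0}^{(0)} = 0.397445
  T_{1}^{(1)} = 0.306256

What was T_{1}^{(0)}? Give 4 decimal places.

0.3291

From T_{1}^{(1)} = (4·T_{1}^{(0)} − T_{0}^{(0)})/3, solve for T_{1}^{(0)}:
4·T_{1}^{(0)} = 3·0.306256 + 0.397445 = 1.316213
T_{1}^{(0)} = 0.329053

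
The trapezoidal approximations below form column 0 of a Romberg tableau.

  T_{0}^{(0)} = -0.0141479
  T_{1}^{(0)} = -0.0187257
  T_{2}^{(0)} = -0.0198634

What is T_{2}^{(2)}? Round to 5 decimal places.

-0.02024

T_{1}^{(1)} = -0.0187257 + (-0.0187257 − (-0.0141479))/3 = -0.0202516
T_{2}^{(1)} = -0.0198634 + (-0.0198634 − (-0.0187257))/3 = -0.0202426
T_{2}^{(2)} = -0.0202426 + (-0.0202426 − (-0.0202516))/15 = -0.0202420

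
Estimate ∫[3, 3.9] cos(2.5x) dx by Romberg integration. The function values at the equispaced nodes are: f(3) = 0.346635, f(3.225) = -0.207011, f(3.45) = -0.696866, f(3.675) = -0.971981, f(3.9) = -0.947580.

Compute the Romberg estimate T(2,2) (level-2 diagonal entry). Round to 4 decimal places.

T(0,0) (trapezoid, 1 panel, h=0.9000): -0.270425
T(1,0) (trapezoid, 2 panels, h=0.4500): -0.448802
T(2,0) (trapezoid, 4 panels, h=0.2250): -0.489674
T(1,1) = -0.448802 + (-0.448802 − (-0.270425))/3 = -0.508261
T(2,1) = -0.489674 + (-0.489674 − (-0.448802))/3 = -0.503298
T(2,2) = -0.503298 + (-0.503298 − (-0.508261))/15 = -0.502967

-0.5030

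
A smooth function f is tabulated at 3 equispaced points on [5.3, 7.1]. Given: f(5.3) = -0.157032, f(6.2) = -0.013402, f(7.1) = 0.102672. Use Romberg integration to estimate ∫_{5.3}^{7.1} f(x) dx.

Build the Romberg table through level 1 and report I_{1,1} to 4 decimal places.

I_{0,0} (trapezoid, 1 panel, h=1.8000): -0.048924
I_{1,0} (trapezoid, 2 panels, h=0.9000): -0.036524
I_{1,1} = -0.036524 + (-0.036524 − (-0.048924))/3 = -0.032391

-0.0324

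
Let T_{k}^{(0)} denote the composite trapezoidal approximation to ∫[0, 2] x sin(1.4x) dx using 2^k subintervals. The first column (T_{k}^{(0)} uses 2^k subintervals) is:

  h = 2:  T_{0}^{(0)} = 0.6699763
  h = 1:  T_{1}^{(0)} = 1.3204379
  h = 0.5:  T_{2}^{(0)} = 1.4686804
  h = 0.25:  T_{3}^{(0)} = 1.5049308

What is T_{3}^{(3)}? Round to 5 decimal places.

1.51694

Richardson extrapolation on the trapezoidal column (denominator 4−1=3):
T_{1}^{(1)} = (4·1.3204379 − 0.6699763) / 3 = 1.5372584
T_{2}^{(1)} = 1.4686804 + (1.4686804 − 1.3204379)/3 = 1.5180946
T_{3}^{(1)} = (4·1.5049308 − 1.4686804) / 3 = 1.5170143
T_{2}^{(2)} = (16·1.5180946 − 1.5372584) / 15 = 1.5168170
T_{3}^{(2)} = (16·1.5170143 − 1.5180946) / 15 = 1.5169423
T_{3}^{(3)} = (64·1.5169423 − 1.5168170) / 63 = 1.5169443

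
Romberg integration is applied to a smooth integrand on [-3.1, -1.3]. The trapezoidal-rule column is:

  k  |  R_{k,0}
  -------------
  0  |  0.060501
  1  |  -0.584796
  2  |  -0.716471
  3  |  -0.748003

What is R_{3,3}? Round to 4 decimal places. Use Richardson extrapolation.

Richardson extrapolation on the trapezoidal column (denominator 4−1=3):
R_{1,1} = (4·(-0.584796) − 0.060501) / 3 = -0.799895
R_{2,1} = (4·(-0.716471) − (-0.584796)) / 3 = -0.760363
R_{3,1} = -0.748003 + (-0.748003 − (-0.716471))/3 = -0.758514
R_{2,2} = -0.760363 + (-0.760363 − (-0.799895))/15 = -0.757728
R_{3,2} = -0.758514 + (-0.758514 − (-0.760363))/15 = -0.758391
R_{3,3} = (64·(-0.758391) − (-0.757728)) / 63 = -0.758402

-0.7584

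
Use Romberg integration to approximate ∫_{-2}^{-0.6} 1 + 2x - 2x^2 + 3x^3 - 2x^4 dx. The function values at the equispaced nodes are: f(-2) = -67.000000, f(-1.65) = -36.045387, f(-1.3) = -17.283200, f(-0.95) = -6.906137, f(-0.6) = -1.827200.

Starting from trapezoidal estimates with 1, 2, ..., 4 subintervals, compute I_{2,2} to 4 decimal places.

I_{0,0} (trapezoid, 1 panel, h=1.4000): -48.179040
I_{1,0} (trapezoid, 2 panels, h=0.7000): -36.187760
I_{2,0} (trapezoid, 4 panels, h=0.3500): -33.126913
I_{1,1} = -36.187760 + (-36.187760 − (-48.179040))/3 = -32.190667
I_{2,1} = -33.126913 + (-33.126913 − (-36.187760))/3 = -32.106631
I_{2,2} = -32.106631 + (-32.106631 − (-32.190667))/15 = -32.101029

-32.1010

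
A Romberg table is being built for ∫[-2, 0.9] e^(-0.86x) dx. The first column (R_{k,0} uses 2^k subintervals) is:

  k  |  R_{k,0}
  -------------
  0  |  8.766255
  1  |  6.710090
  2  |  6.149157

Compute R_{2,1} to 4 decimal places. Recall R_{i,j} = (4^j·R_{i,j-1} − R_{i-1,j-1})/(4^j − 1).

5.9622

Richardson extrapolation on the trapezoidal column (denominator 4−1=3):
R_{2,1} = (4·6.149157 − 6.710090) / 3 = 5.962179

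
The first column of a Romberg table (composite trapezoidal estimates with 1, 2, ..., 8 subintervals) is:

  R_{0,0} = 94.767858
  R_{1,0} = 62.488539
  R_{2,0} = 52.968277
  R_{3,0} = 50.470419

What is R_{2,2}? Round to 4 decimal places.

49.6659

R_{1,1} = (4·62.488539 − 94.767858) / 3 = 51.728766
R_{2,1} = 52.968277 + (52.968277 − 62.488539)/3 = 49.794856
R_{2,2} = 49.794856 + (49.794856 − 51.728766)/15 = 49.665929
(Column j=1 coincides with Simpson's rule on the same nodes.)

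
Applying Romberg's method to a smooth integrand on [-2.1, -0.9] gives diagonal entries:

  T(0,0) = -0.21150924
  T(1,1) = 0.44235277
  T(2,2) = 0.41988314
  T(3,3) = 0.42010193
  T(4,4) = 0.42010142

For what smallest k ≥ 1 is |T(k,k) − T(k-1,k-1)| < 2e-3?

k = 3

|T(1,1) − T(0,0)| = 0.65386201 ≥ 2e-3
|T(2,2) − T(1,1)| = 0.02246963 ≥ 2e-3
|T(3,3) − T(2,2)| = 0.00021879 < 2e-3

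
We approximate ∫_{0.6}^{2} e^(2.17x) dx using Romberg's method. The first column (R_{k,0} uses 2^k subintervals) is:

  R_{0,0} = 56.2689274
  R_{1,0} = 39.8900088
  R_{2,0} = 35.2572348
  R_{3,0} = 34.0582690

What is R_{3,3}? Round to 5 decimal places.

Richardson extrapolation on the trapezoidal column (denominator 4−1=3):
R_{1,1} = 39.8900088 + (39.8900088 − 56.2689274)/3 = 34.4303693
R_{2,1} = 35.2572348 + (35.2572348 − 39.8900088)/3 = 33.7129768
R_{3,1} = 34.0582690 + (34.0582690 − 35.2572348)/3 = 33.6586137
R_{2,2} = (16·33.7129768 − 34.4303693) / 15 = 33.6651506
R_{3,2} = 33.6586137 + (33.6586137 − 33.7129768)/15 = 33.6549895
R_{3,3} = (64·33.6549895 − 33.6651506) / 63 = 33.6548282

33.65483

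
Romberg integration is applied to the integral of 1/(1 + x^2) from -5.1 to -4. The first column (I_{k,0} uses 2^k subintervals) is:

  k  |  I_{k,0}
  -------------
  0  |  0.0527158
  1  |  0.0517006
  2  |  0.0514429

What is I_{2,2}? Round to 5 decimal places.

0.05136

Richardson extrapolation on the trapezoidal column (denominator 4−1=3):
I_{1,1} = (4·0.0517006 − 0.0527158) / 3 = 0.0513622
I_{2,1} = (4·0.0514429 − 0.0517006) / 3 = 0.0513570
I_{2,2} = 0.0513570 + (0.0513570 − 0.0513622)/15 = 0.0513567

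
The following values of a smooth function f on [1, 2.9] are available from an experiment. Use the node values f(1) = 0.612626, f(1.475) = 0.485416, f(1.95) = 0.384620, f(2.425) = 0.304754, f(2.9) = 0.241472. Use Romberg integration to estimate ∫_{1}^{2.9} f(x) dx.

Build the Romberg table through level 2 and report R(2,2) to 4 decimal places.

0.7575

R(0,0) (trapezoid, 1 panel, h=1.9000): 0.811393
R(1,0) (trapezoid, 2 panels, h=0.9500): 0.771086
R(2,0) (trapezoid, 4 panels, h=0.4750): 0.760874
R(1,1) = 0.771086 + (0.771086 − 0.811393)/3 = 0.757650
R(2,1) = 0.760874 + (0.760874 − 0.771086)/3 = 0.757470
R(2,2) = 0.757470 + (0.757470 − 0.757650)/15 = 0.757458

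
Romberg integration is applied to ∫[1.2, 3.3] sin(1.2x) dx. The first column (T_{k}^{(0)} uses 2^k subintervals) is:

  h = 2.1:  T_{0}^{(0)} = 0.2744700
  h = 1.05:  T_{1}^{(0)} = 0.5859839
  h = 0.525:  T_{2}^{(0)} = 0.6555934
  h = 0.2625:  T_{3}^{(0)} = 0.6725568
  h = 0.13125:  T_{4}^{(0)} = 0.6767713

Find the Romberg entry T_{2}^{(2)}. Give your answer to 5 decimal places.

0.67806

Richardson extrapolation on the trapezoidal column (denominator 4−1=3):
T_{1}^{(1)} = 0.5859839 + (0.5859839 − 0.2744700)/3 = 0.6898219
T_{2}^{(1)} = (4·0.6555934 − 0.5859839) / 3 = 0.6787966
T_{2}^{(2)} = (16·0.6787966 − 0.6898219) / 15 = 0.6780616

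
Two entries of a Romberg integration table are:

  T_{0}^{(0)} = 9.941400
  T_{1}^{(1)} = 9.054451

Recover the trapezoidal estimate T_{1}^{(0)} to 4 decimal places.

9.2762

From T_{1}^{(1)} = (4·T_{1}^{(0)} − T_{0}^{(0)})/3, solve for T_{1}^{(0)}:
4·T_{1}^{(0)} = 3·9.054451 + 9.941400 = 37.104753
T_{1}^{(0)} = 9.276188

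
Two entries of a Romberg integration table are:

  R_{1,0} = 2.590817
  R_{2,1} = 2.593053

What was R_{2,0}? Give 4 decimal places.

2.5925

From R_{2,1} = (4·R_{2,0} − R_{1,0})/3, solve for R_{2,0}:
4·R_{2,0} = 3·2.593053 + 2.590817 = 10.369976
R_{2,0} = 2.592494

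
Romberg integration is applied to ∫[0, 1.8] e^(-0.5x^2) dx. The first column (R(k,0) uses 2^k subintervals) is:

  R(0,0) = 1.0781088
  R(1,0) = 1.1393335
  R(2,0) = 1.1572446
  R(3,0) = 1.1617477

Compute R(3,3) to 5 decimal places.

Richardson extrapolation on the trapezoidal column (denominator 4−1=3):
R(1,1) = (4·1.1393335 − 1.0781088) / 3 = 1.1597417
R(2,1) = 1.1572446 + (1.1572446 − 1.1393335)/3 = 1.1632150
R(3,1) = (4·1.1617477 − 1.1572446) / 3 = 1.1632487
R(2,2) = 1.1632150 + (1.1632150 − 1.1597417)/15 = 1.1634466
R(3,2) = (16·1.1632487 − 1.1632150) / 15 = 1.1632509
R(3,3) = 1.1632509 + (1.1632509 − 1.1634466)/63 = 1.1632478

1.16325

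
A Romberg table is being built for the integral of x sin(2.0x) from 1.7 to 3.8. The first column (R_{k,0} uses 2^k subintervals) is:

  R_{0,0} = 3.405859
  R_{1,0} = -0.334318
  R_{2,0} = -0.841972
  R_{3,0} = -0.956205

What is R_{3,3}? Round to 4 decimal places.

R_{1,1} = (4·(-0.334318) − 3.405859) / 3 = -1.581044
R_{2,1} = (4·(-0.841972) − (-0.334318)) / 3 = -1.011190
R_{3,1} = (4·(-0.956205) − (-0.841972)) / 3 = -0.994283
R_{2,2} = (16·(-1.011190) − (-1.581044)) / 15 = -0.973200
R_{3,2} = (16·(-0.994283) − (-1.011190)) / 15 = -0.993156
R_{3,3} = (64·(-0.993156) − (-0.973200)) / 63 = -0.993473

-0.9935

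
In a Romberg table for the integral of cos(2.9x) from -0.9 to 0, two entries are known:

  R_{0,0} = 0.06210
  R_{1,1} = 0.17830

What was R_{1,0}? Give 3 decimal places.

0.149

From R_{1,1} = (4·R_{1,0} − R_{0,0})/3, solve for R_{1,0}:
4·R_{1,0} = 3·0.17830 + 0.06210 = 0.59700
R_{1,0} = 0.14925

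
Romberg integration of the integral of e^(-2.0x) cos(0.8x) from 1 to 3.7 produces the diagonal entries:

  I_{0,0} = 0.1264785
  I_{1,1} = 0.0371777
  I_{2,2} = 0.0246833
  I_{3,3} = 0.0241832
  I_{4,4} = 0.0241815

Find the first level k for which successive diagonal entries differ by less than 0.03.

|I_{1,1} − I_{0,0}| = 0.0893008 ≥ 0.03
|I_{2,2} − I_{1,1}| = 0.0124944 < 0.03

k = 2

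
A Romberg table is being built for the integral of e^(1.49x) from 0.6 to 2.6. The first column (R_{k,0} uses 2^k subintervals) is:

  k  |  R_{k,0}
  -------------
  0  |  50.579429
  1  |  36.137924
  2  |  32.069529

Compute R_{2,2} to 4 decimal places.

Richardson extrapolation on the trapezoidal column (denominator 4−1=3):
R_{1,1} = 36.137924 + (36.137924 − 50.579429)/3 = 31.324089
R_{2,1} = (4·32.069529 − 36.137924) / 3 = 30.713397
R_{2,2} = (16·30.713397 − 31.324089) / 15 = 30.672684

30.6727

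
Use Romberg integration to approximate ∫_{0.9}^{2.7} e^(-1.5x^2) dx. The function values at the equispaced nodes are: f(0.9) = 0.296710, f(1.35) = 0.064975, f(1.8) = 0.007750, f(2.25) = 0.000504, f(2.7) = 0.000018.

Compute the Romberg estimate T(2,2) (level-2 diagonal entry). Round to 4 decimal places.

T(0,0) (trapezoid, 1 panel, h=1.8000): 0.267055
T(1,0) (trapezoid, 2 panels, h=0.9000): 0.140503
T(2,0) (trapezoid, 4 panels, h=0.4500): 0.099717
T(1,1) = 0.140503 + (0.140503 − 0.267055)/3 = 0.098319
T(2,1) = 0.099717 + (0.099717 − 0.140503)/3 = 0.086122
T(2,2) = 0.086122 + (0.086122 − 0.098319)/15 = 0.085309

0.0853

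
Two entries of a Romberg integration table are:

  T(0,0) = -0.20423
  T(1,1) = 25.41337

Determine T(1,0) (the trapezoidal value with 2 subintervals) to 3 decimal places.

19.009

From T(1,1) = (4·T(1,0) − T(0,0))/3, solve for T(1,0):
4·T(1,0) = 3·25.41337 + (-0.20423) = 76.03588
T(1,0) = 19.00897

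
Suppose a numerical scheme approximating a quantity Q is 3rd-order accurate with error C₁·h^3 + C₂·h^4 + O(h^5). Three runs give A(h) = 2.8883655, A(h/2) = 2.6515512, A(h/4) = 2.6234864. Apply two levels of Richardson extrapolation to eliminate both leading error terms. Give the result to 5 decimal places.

First eliminate the h^3 term (factor 2^3 = 8):
  B₁ = (8·2.6515512 − 2.8883655)/7 = 2.6177206
  B₂ = (8·2.6234864 − 2.6515512)/7 = 2.6194771
Then eliminate the h^4 term (factor 2^4 = 16):
  (16·2.6194771 − 2.6177206)/15 = 2.6195942

2.61959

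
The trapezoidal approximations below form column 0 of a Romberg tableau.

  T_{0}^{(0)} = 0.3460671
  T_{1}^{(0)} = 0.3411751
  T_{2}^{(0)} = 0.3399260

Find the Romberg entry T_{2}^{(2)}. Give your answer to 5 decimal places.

T_{1}^{(1)} = (4·0.3411751 − 0.3460671) / 3 = 0.3395444
T_{2}^{(1)} = 0.3399260 + (0.3399260 − 0.3411751)/3 = 0.3395096
T_{2}^{(2)} = 0.3395096 + (0.3395096 − 0.3395444)/15 = 0.3395073

0.33951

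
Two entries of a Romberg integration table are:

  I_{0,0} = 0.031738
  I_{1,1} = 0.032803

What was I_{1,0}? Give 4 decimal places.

From I_{1,1} = (4·I_{1,0} − I_{0,0})/3, solve for I_{1,0}:
4·I_{1,0} = 3·0.032803 + 0.031738 = 0.130147
I_{1,0} = 0.032537

0.0325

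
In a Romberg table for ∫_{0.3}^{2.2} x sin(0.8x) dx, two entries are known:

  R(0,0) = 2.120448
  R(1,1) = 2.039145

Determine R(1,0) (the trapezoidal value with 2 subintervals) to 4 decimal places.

From R(1,1) = (4·R(1,0) − R(0,0))/3, solve for R(1,0):
4·R(1,0) = 3·2.039145 + 2.120448 = 8.237883
R(1,0) = 2.059471

2.0595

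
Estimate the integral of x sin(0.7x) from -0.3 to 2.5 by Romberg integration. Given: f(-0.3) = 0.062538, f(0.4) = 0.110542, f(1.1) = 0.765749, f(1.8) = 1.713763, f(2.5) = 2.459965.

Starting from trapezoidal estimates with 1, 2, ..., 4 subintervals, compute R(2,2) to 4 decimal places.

R(0,0) (trapezoid, 1 panel, h=2.8000): 3.531504
R(1,0) (trapezoid, 2 panels, h=1.4000): 2.837801
R(2,0) (trapezoid, 4 panels, h=0.7000): 2.695914
R(1,1) = 2.837801 + (2.837801 − 3.531504)/3 = 2.606567
R(2,1) = 2.695914 + (2.695914 − 2.837801)/3 = 2.648618
R(2,2) = 2.648618 + (2.648618 − 2.606567)/15 = 2.651421

2.6514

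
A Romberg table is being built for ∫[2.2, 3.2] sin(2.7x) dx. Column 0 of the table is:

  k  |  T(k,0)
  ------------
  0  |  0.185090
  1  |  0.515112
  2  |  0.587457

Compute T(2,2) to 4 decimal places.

T(1,1) = (4·0.515112 − 0.185090) / 3 = 0.625119
T(2,1) = (4·0.587457 − 0.515112) / 3 = 0.611572
T(2,2) = (16·0.611572 − 0.625119) / 15 = 0.610669
(Column j=1 coincides with Simpson's rule on the same nodes.)

0.6107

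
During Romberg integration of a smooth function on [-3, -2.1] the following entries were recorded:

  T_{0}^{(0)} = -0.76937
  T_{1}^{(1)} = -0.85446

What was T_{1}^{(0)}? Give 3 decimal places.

-0.833

From T_{1}^{(1)} = (4·T_{1}^{(0)} − T_{0}^{(0)})/3, solve for T_{1}^{(0)}:
4·T_{1}^{(0)} = 3·(-0.85446) + (-0.76937) = -3.33275
T_{1}^{(0)} = -0.83319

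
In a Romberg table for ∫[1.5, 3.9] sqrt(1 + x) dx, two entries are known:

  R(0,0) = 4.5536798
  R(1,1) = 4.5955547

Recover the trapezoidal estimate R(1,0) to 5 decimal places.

From R(1,1) = (4·R(1,0) − R(0,0))/3, solve for R(1,0):
4·R(1,0) = 3·4.5955547 + 4.5536798 = 18.3403439
R(1,0) = 4.5850860

4.58509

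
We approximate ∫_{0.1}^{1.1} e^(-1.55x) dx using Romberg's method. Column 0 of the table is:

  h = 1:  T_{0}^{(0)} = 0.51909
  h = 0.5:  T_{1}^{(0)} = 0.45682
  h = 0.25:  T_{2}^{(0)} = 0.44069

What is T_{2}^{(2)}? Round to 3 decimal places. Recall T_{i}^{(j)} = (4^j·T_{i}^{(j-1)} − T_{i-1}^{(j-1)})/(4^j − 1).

0.435

Richardson extrapolation on the trapezoidal column (denominator 4−1=3):
T_{1}^{(1)} = 0.45682 + (0.45682 − 0.51909)/3 = 0.43606
T_{2}^{(1)} = (4·0.44069 − 0.45682) / 3 = 0.43531
T_{2}^{(2)} = 0.43531 + (0.43531 − 0.43606)/15 = 0.43526
(Column j=1 coincides with Simpson's rule on the same nodes.)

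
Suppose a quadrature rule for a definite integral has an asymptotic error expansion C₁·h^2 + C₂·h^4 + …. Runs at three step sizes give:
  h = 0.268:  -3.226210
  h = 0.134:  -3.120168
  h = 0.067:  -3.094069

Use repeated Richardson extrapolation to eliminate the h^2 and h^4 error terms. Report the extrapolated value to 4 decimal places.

-3.0854

First eliminate the h^2 term (factor 2^2 = 4):
  B₁ = (4·(-3.120168) − (-3.226210))/3 = -3.084821
  B₂ = (4·(-3.094069) − (-3.120168))/3 = -3.085369
Then eliminate the h^4 term (factor 2^4 = 16):
  (16·(-3.085369) − (-3.084821))/15 = -3.085406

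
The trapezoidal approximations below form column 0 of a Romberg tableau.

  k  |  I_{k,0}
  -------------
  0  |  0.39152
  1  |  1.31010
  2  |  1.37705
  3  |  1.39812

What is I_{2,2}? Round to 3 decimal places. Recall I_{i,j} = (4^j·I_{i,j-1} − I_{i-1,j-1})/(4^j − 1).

I_{1,1} = (4·1.31010 − 0.39152) / 3 = 1.61629
I_{2,1} = (4·1.37705 − 1.31010) / 3 = 1.39937
I_{2,2} = (16·1.39937 − 1.61629) / 15 = 1.38491
(Column j=1 coincides with Simpson's rule on the same nodes.)

1.385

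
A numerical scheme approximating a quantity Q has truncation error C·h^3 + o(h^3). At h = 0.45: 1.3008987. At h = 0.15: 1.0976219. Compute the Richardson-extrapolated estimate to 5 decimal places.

Extrapolated value = (27·A(h/3) − A(h)) / (27 − 1)
= (27·1.0976219 − 1.3008987) / 26
= 28.3348926 / 26 = 1.0898036

1.08980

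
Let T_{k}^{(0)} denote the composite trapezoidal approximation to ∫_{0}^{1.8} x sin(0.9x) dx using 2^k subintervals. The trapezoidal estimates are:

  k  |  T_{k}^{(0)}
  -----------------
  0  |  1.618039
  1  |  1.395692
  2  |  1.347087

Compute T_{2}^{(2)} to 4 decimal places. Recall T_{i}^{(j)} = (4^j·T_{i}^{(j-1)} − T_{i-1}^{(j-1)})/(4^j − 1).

1.3315

Richardson extrapolation on the trapezoidal column (denominator 4−1=3):
T_{1}^{(1)} = (4·1.395692 − 1.618039) / 3 = 1.321576
T_{2}^{(1)} = (4·1.347087 − 1.395692) / 3 = 1.330885
T_{2}^{(2)} = 1.330885 + (1.330885 − 1.321576)/15 = 1.331506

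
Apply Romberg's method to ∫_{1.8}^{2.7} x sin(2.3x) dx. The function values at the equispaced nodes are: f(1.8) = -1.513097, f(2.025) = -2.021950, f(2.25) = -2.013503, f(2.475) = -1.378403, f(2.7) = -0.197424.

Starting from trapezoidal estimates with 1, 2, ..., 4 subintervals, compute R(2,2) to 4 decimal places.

R(0,0) (trapezoid, 1 panel, h=0.9000): -0.769734
R(1,0) (trapezoid, 2 panels, h=0.4500): -1.290944
R(2,0) (trapezoid, 4 panels, h=0.2250): -1.410551
R(1,1) = -1.290944 + (-1.290944 − (-0.769734))/3 = -1.464681
R(2,1) = -1.410551 + (-1.410551 − (-1.290944))/3 = -1.450420
R(2,2) = -1.450420 + (-1.450420 − (-1.464681))/15 = -1.449469

-1.4495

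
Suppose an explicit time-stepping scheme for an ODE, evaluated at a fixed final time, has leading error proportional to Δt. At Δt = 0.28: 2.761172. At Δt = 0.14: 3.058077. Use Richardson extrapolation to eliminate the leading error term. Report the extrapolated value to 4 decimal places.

3.3550

The leading error scales as Δt; refining by a factor of 2 reduces it by 2^1 = 2.
Extrapolated value = (2·A(Δt/2) − A(Δt)) / (2 − 1)
= (2·3.058077 − 2.761172) / 1
= 3.354982 / 1 = 3.354982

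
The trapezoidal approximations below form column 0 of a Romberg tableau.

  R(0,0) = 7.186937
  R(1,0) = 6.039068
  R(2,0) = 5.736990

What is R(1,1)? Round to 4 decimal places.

Richardson extrapolation on the trapezoidal column (denominator 4−1=3):
R(1,1) = 6.039068 + (6.039068 − 7.186937)/3 = 5.656445
(Column j=1 coincides with Simpson's rule on the same nodes.)

5.6564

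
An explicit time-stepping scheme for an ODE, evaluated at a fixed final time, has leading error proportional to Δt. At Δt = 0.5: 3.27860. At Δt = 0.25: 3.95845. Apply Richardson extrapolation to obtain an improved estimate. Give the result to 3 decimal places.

4.638

Extrapolated value = (2·A(Δt/2) − A(Δt)) / (2 − 1)
= (2·3.95845 − 3.27860) / 1
= 4.63830 / 1 = 4.63830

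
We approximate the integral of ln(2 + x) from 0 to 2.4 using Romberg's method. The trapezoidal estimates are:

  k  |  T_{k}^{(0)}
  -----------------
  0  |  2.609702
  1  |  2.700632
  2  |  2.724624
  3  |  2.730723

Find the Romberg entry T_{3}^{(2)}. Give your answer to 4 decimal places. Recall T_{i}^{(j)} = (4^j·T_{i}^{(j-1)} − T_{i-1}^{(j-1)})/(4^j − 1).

T_{2}^{(1)} = 2.724624 + (2.724624 − 2.700632)/3 = 2.732621
T_{3}^{(1)} = 2.730723 + (2.730723 − 2.724624)/3 = 2.732756
T_{3}^{(2)} = 2.732756 + (2.732756 − 2.732621)/15 = 2.732765
(Column j=1 coincides with Simpson's rule on the same nodes.)

2.7328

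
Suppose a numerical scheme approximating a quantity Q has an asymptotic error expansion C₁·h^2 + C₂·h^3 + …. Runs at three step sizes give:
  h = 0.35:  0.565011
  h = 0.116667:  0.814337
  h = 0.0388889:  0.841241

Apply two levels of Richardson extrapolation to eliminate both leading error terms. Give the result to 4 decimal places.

0.8446

First eliminate the h^2 term (factor 3^2 = 9):
  B₁ = (9·0.814337 − 0.565011)/8 = 0.845503
  B₂ = (9·0.841241 − 0.814337)/8 = 0.844604
Then eliminate the h^3 term (factor 3^3 = 27):
  (27·0.844604 − 0.845503)/26 = 0.844569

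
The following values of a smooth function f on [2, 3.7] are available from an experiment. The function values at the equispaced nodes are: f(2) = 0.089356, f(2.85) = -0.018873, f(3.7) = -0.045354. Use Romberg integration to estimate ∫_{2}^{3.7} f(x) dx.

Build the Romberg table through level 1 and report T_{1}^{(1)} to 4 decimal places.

-0.0089

T_{0}^{(0)} (trapezoid, 1 panel, h=1.7000): 0.037402
T_{1}^{(0)} (trapezoid, 2 panels, h=0.8500): 0.002659
T_{1}^{(1)} = 0.002659 + (0.002659 − 0.037402)/3 = -0.008922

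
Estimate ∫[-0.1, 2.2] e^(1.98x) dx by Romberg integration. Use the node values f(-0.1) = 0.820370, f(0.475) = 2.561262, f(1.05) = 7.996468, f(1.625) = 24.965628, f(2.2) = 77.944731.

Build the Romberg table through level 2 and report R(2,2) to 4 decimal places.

R(0,0) (trapezoid, 1 panel, h=2.3000): 90.579866
R(1,0) (trapezoid, 2 panels, h=1.1500): 54.485871
R(2,0) (trapezoid, 4 panels, h=0.5750): 43.070897
R(1,1) = 54.485871 + (54.485871 − 90.579866)/3 = 42.454539
R(2,1) = 43.070897 + (43.070897 − 54.485871)/3 = 39.265906
R(2,2) = 39.265906 + (39.265906 − 42.454539)/15 = 39.053330

39.0533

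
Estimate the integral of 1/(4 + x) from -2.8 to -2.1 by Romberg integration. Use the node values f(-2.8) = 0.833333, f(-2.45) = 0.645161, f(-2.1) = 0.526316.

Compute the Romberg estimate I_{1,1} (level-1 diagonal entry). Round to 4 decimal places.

0.4597

I_{0,0} (trapezoid, 1 panel, h=0.7000): 0.475877
I_{1,0} (trapezoid, 2 panels, h=0.3500): 0.463745
I_{1,1} = 0.463745 + (0.463745 − 0.475877)/3 = 0.459701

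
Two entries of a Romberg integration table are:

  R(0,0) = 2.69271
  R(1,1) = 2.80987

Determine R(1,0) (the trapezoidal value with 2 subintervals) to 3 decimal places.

2.781

From R(1,1) = (4·R(1,0) − R(0,0))/3, solve for R(1,0):
4·R(1,0) = 3·2.80987 + 2.69271 = 11.12232
R(1,0) = 2.78058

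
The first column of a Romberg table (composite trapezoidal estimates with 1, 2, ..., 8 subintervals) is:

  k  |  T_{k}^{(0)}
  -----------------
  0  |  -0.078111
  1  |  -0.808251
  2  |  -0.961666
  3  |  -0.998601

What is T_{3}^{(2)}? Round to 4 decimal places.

-1.0108

T_{2}^{(1)} = (4·(-0.961666) − (-0.808251)) / 3 = -1.012804
T_{3}^{(1)} = -0.998601 + (-0.998601 − (-0.961666))/3 = -1.010913
T_{3}^{(2)} = -1.010913 + (-1.010913 − (-1.012804))/15 = -1.010787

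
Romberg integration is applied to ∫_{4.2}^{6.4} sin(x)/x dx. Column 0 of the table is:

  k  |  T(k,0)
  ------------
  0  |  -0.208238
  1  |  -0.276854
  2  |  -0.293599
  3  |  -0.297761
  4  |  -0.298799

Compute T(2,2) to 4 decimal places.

-0.2991

T(1,1) = (4·(-0.276854) − (-0.208238)) / 3 = -0.299726
T(2,1) = (4·(-0.293599) − (-0.276854)) / 3 = -0.299181
T(2,2) = -0.299181 + (-0.299181 − (-0.299726))/15 = -0.299145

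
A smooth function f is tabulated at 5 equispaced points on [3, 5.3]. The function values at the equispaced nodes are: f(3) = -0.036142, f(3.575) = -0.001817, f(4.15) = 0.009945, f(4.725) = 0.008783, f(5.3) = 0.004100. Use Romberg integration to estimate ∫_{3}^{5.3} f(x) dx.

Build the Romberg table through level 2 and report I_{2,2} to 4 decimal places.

0.0030

I_{0,0} (trapezoid, 1 panel, h=2.3000): -0.036848
I_{1,0} (trapezoid, 2 panels, h=1.1500): -0.006987
I_{2,0} (trapezoid, 4 panels, h=0.5750): 0.000512
I_{1,1} = -0.006987 + (-0.006987 − (-0.036848))/3 = 0.002967
I_{2,1} = 0.000512 + (0.000512 − (-0.006987))/3 = 0.003012
I_{2,2} = 0.003012 + (0.003012 − 0.002967)/15 = 0.003015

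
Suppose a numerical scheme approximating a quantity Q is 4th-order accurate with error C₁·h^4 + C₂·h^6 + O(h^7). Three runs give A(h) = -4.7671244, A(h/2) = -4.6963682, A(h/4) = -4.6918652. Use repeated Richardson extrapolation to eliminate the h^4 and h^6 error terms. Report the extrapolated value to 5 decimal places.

First eliminate the h^4 term (factor 2^4 = 16):
  B₁ = (16·(-4.6963682) − (-4.7671244))/15 = -4.6916511
  B₂ = (16·(-4.6918652) − (-4.6963682))/15 = -4.6915650
Then eliminate the h^6 term (factor 2^6 = 64):
  (64·(-4.6915650) − (-4.6916511))/63 = -4.6915636

-4.69156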